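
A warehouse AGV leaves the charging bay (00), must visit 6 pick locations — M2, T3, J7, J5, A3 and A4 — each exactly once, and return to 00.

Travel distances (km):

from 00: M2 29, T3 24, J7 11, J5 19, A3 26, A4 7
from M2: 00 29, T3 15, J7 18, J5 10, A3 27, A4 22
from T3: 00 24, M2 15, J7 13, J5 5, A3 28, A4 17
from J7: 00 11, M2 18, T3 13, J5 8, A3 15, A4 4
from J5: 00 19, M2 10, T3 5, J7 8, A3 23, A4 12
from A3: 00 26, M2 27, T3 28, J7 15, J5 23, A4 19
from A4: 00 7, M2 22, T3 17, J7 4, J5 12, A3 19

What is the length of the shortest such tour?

There are 360 distinct closed tours to check (reversals are equivalent).
00 - M2 - T3 - J7 - J5 - A3 - A4 - 00: 29+15+13+8+23+19+7 = 114
00 - M2 - T3 - J7 - J5 - A4 - A3 - 00: 29+15+13+8+12+19+26 = 122
00 - M2 - T3 - J7 - A3 - J5 - A4 - 00: 29+15+13+15+23+12+7 = 114
00 - M2 - T3 - J7 - A3 - A4 - J5 - 00: 29+15+13+15+19+12+19 = 122
00 - M2 - T3 - J7 - A4 - J5 - A3 - 00: 29+15+13+4+12+23+26 = 122
00 - M2 - T3 - J7 - A4 - A3 - J5 - 00: 29+15+13+4+19+23+19 = 122
00 - M2 - T3 - J5 - J7 - A3 - A4 - 00: 29+15+5+8+15+19+7 = 98
00 - M2 - T3 - J5 - J7 - A4 - A3 - 00: 29+15+5+8+4+19+26 = 106
… (352 more)
00 - T3 - J5 - M2 - A3 - J7 - A4 - 00: 24+5+10+27+15+4+7 = 92  ← best
The minimum is 92.
One optimal route: 00 → T3 → J5 → M2 → A3 → J7 → A4 → 00 (or its reverse).

Minimum total distance: 92 km.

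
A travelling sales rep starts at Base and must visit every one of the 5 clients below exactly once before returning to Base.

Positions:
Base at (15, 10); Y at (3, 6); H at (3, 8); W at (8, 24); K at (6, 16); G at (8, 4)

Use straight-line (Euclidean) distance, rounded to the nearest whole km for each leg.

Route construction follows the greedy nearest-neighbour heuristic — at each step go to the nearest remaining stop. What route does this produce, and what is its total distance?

49 km along Base → G → Y → H → K → W → Base.

Base → [G:9 / K:11 / H:12 / Y:13 / W:16] → G (9)
G → [Y:5 / H:6 / K:12 / W:20] → Y (5)
Y → [H:2 / K:10 / W:19] → H (2)
H → [K:9 / W:17] → K (9)
K → [W:8] → W (8)
Return W→Base: 16.
Total = 9 + 5 + 2 + 9 + 8 + 16 = 49.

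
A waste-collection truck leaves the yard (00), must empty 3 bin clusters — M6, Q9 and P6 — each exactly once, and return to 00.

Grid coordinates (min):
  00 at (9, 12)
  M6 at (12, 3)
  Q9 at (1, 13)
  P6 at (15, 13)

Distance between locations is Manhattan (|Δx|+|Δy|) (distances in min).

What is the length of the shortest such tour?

With 3 stops there are 3!/2 = 3 distinct round trips (a route and its reverse cost the same).
00 → M6 → Q9 → P6 → 00: 12+21+14+7 = 54
00 → M6 → P6 → Q9 → 00: 12+13+14+9 = 48
00 → Q9 → M6 → P6 → 00: 9+21+13+7 = 50
The minimum is 48.
One optimal route: 00 → M6 → P6 → Q9 → 00 (or its reverse).

48 min — the shortest possible round trip.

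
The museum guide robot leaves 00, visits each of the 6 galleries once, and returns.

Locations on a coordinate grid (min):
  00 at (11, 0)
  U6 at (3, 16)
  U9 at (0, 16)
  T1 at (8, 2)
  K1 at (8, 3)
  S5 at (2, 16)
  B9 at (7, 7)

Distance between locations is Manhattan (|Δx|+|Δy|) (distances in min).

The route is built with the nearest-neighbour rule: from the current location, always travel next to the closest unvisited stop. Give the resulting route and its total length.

54 min along 00 → T1 → K1 → B9 → U6 → S5 → U9 → 00.

At 00 the remaining stops are T1 5, K1 6, B9 11, U6 24, S5 25, U9 27; go to T1.
At T1 the remaining stops are K1 1, B9 6, U6 19, S5 20, U9 22; go to K1.
At K1 the remaining stops are B9 5, U6 18, S5 19, U9 21; go to B9.
At B9 the remaining stops are U6 13, S5 14, U9 16; go to U6.
At U6 the remaining stops are S5 1, U9 3; go to S5.
At S5 the remaining stops are U9 2; go to U9.
Return U9→00: 27.
Total = 5 + 1 + 5 + 13 + 1 + 2 + 27 = 54.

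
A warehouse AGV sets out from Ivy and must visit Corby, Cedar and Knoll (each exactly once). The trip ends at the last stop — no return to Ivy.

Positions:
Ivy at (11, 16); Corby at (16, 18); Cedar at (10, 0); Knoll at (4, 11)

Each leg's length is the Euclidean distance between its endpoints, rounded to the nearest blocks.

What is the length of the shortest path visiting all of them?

32 blocks — the minimum one-way total.

There are 3! = 6 possible orderings.
Ivy → Corby → Cedar → Knoll: 5+19+13 = 37
Ivy → Corby → Knoll → Cedar: 5+14+13 = 32
Ivy → Cedar → Corby → Knoll: 16+19+14 = 49
Ivy → Cedar → Knoll → Corby: 16+13+14 = 43
Ivy → Knoll → Corby → Cedar: 9+14+19 = 42
Ivy → Knoll → Cedar → Corby: 9+13+19 = 41
The minimum is 32.
One shortest path: Ivy → Corby → Knoll → Cedar.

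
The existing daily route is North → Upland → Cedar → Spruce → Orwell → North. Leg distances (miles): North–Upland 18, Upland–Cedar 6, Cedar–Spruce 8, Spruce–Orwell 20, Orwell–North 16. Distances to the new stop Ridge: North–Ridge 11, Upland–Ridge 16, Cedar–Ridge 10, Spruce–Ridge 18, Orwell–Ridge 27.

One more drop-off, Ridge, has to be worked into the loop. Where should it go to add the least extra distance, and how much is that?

Minimum extra distance: 9 miles, inserting Ridge between North and Upland.

Insertion cost between consecutive stops i–j is d(i,Ridge) + d(Ridge,j) − d(i,j):
  between North and Upland: 11 + 16 − 18 = 9
  between Upland and Cedar: 16 + 10 − 6 = 20
  between Cedar and Spruce: 10 + 18 − 8 = 20
  between Spruce and Orwell: 18 + 27 − 20 = 25
  between Orwell and North: 27 + 11 − 16 = 22
Cheapest insertion is between North and Upland, adding 9.
New total = 68 + 9 = 77.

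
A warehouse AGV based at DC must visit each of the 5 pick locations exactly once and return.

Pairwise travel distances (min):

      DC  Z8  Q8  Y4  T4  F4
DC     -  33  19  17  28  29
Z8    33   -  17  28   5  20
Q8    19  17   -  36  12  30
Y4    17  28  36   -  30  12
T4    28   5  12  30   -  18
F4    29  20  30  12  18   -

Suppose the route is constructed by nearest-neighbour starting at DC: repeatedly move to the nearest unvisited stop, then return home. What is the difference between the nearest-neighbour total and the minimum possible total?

The nearest-neighbour route is 3 min longer than optimal.

DC: Y4=17, Q8=19, T4=28, F4=29, Z8=33 ⇒ Y4
Y4: F4=12, Z8=28, T4=30, Q8=36 ⇒ F4
F4: T4=18, Z8=20, Q8=30 ⇒ T4
T4: Z8=5, Q8=12 ⇒ Z8
Z8: Q8=17 ⇒ Q8
NN route DC → Y4 → F4 → T4 → Z8 → Q8 → DC costs 88.
Optimal: DC → Q8 → T4 → Z8 → F4 → Y4 → DC costs 85 (by enumerating all 60 distinct tours).
Excess = 88 − 85 = 3.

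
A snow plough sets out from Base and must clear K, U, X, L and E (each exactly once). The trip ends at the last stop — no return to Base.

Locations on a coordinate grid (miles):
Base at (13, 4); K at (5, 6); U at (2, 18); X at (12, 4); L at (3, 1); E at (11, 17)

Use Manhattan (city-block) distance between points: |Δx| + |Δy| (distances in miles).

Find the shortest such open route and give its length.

Shortest open route: 45 miles.

There are 5! = 120 possible orderings.
Base→K→U→X→L→E: 10+15+24+12+24 = 85
Base→K→U→X→E→L: 10+15+24+14+24 = 87
Base→K→U→L→X→E: 10+15+18+12+14 = 69
Base→K→U→L→E→X: 10+15+18+24+14 = 81
Base→K→U→E→X→L: 10+15+10+14+12 = 61
Base→K→U→E→L→X: 10+15+10+24+12 = 71
Base→K→X→U→L→E: 10+9+24+18+24 = 85
Base→K→X→U→E→L: 10+9+24+10+24 = 77
Base→K→X→L→U→E: 10+9+12+18+10 = 59
Base→K→X→L→E→U: 10+9+12+24+10 = 65
Base→K→X→E→U→L: 10+9+14+10+18 = 61
Base→K→X→E→L→U: 10+9+14+24+18 = 75
Base→K→L→U→X→E: 10+7+18+24+14 = 73
Base→K→L→U→E→X: 10+7+18+10+14 = 59
… (106 more)
Base→X→K→L→U→E: 1+9+7+18+10 = 45  ← best
The minimum is 45.
One shortest path: Base → X → K → L → U → E.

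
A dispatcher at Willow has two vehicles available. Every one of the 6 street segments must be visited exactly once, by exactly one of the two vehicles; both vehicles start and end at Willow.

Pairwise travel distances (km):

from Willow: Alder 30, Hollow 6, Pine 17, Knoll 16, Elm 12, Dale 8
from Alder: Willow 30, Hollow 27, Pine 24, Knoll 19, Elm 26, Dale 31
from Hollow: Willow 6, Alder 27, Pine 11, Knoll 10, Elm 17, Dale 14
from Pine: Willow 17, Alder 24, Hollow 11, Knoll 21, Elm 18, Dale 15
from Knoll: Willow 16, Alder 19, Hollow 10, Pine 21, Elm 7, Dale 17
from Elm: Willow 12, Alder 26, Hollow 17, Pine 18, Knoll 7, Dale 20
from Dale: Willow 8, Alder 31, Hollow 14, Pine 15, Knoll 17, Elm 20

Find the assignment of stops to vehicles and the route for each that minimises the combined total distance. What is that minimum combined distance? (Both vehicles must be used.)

95 km — the smallest possible combined total.

Try each way of splitting the stops between the two vehicles (each non-empty) and, for each split, find the best tour for each vehicle:
  {Alder} + {Hollow, Pine, Knoll, Elm, Dale}: 60 + 63 = 123
  {Hollow} + {Alder, Pine, Knoll, Elm, Dale}: 12 + 85 = 97
  {Alder, Hollow} + {Pine, Knoll, Elm, Dale}: 63 + 63 = 126
  {Pine} + {Alder, Hollow, Knoll, Elm, Dale}: 34 + 87 = 121
  {Alder, Pine} + {Hollow, Knoll, Elm, Dale}: 71 + 51 = 122
  {Hollow, Pine} + {Alder, Knoll, Elm, Dale}: 34 + 77 = 111
  … (31 splits in total)
  {Alder, Hollow, Pine, Knoll, Elm} + {Dale}: 79 + 16 = 95  ← best
Best: vehicle 1 Willow → Hollow → Pine → Alder → Knoll → Elm → Willow = 79; vehicle 2 Willow → Dale → Willow = 16; combined 95.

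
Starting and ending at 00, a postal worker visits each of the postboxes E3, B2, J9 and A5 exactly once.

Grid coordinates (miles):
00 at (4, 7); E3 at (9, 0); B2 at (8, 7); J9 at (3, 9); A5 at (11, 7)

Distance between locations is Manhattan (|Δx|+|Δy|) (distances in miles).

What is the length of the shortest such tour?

Minimum total distance: 34 miles.

00 - E3 - B2 - J9 - A5 - 00: 12+8+7+10+7 = 44
00 - E3 - B2 - A5 - J9 - 00: 12+8+3+10+3 = 36
00 - E3 - J9 - B2 - A5 - 00: 12+15+7+3+7 = 44
00 - E3 - J9 - A5 - B2 - 00: 12+15+10+3+4 = 44
00 - E3 - A5 - B2 - J9 - 00: 12+9+3+7+3 = 34
00 - E3 - A5 - J9 - B2 - 00: 12+9+10+7+4 = 42
00 - B2 - E3 - J9 - A5 - 00: 4+8+15+10+7 = 44
00 - B2 - E3 - A5 - J9 - 00: 4+8+9+10+3 = 34
00 - B2 - J9 - E3 - A5 - 00: 4+7+15+9+7 = 42
00 - B2 - A5 - E3 - J9 - 00: 4+3+9+15+3 = 34
00 - J9 - E3 - B2 - A5 - 00: 3+15+8+3+7 = 36
00 - J9 - B2 - E3 - A5 - 00: 3+7+8+9+7 = 34
The minimum is 34.
One optimal route: 00 → E3 → A5 → B2 → J9 → 00 (or its reverse).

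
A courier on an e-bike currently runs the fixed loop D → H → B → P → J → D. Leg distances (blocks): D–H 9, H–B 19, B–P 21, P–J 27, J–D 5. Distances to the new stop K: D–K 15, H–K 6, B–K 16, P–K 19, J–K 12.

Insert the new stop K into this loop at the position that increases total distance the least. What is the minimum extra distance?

Minimum extra distance: 3 blocks, inserting K between H and B.

Insertion cost between consecutive stops i–j is d(i,K) + d(K,j) − d(i,j):
  between D and H: 15 + 6 − 9 = 12
  between H and B: 6 + 16 − 19 = 3
  between B and P: 16 + 19 − 21 = 14
  between P and J: 19 + 12 − 27 = 4
  between J and D: 12 + 15 − 5 = 22
Cheapest insertion is between H and B, adding 3.
New total = 81 + 3 = 84.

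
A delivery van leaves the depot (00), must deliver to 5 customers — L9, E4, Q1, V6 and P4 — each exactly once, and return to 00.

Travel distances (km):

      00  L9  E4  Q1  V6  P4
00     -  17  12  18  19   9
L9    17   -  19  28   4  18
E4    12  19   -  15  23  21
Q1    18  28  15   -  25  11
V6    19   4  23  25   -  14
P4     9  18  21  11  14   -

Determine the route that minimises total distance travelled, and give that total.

Minimum total distance: 73 km.

With 5 stops there are 5!/2 = 60 distinct round trips (a route and its reverse cost the same).
00→L9→E4→Q1→V6→P4→00: 17+19+15+25+14+9 = 99
00→L9→E4→Q1→P4→V6→00: 17+19+15+11+14+19 = 95
00→L9→E4→V6→Q1→P4→00: 17+19+23+25+11+9 = 104
00→L9→E4→V6→P4→Q1→00: 17+19+23+14+11+18 = 102
00→L9→E4→P4→Q1→V6→00: 17+19+21+11+25+19 = 112
00→L9→E4→P4→V6→Q1→00: 17+19+21+14+25+18 = 114
00→L9→Q1→E4→V6→P4→00: 17+28+15+23+14+9 = 106
00→L9→Q1→E4→P4→V6→00: 17+28+15+21+14+19 = 114
00→L9→Q1→V6→E4→P4→00: 17+28+25+23+21+9 = 123
00→L9→Q1→V6→P4→E4→00: 17+28+25+14+21+12 = 117
00→L9→Q1→P4→E4→V6→00: 17+28+11+21+23+19 = 119
00→L9→Q1→P4→V6→E4→00: 17+28+11+14+23+12 = 105
00→L9→V6→E4→Q1→P4→00: 17+4+23+15+11+9 = 79
00→L9→V6→E4→P4→Q1→00: 17+4+23+21+11+18 = 94
… (46 more)
00→L9→V6→P4→Q1→E4→00: 17+4+14+11+15+12 = 73  ← best
The minimum is 73.
One optimal route: 00 → L9 → V6 → P4 → Q1 → E4 → 00 (or its reverse).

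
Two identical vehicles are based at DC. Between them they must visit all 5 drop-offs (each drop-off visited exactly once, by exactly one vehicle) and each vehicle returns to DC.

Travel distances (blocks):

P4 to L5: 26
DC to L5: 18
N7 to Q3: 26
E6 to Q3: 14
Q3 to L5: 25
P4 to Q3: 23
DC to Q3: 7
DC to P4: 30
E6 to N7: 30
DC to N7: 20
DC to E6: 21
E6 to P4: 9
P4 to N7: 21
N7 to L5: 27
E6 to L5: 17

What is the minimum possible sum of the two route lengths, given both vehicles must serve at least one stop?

Check every non-empty split of the stops between the two vehicles; for each half take its own optimal tour:
  {E6} + {P4, N7, Q3, L5}: 42 + 96 = 138
  {P4} + {E6, N7, Q3, L5}: 60 + 85 = 145
  {E6, P4} + {N7, Q3, L5}: 60 + 78 = 138
  {N7} + {E6, P4, Q3, L5}: 40 + 74 = 114
  {E6, N7} + {P4, Q3, L5}: 71 + 74 = 145
  {P4, N7} + {E6, Q3, L5}: 71 + 56 = 127
  … (15 splits in total)
  {Q3} + {E6, P4, N7, L5}: 14 + 85 = 99  ← best
Best: vehicle 1 DC → Q3 → DC = 14; vehicle 2 DC → N7 → P4 → E6 → L5 → DC = 85; combined 99.

Minimum combined distance: 99 blocks.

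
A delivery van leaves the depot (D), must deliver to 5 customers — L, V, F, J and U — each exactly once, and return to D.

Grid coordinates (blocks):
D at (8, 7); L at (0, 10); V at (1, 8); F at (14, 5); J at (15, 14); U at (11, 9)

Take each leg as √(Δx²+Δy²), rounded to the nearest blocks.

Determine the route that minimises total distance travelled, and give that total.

Shortest round trip = 41 blocks.

With 5 stops there are 5!/2 = 60 distinct round trips (a route and its reverse cost the same).
D-L-V-F-J-U-D: 9+2+13+9+6+4 = 43
D-L-V-F-U-J-D: 9+2+13+5+6+10 = 45
D-L-V-J-F-U-D: 9+2+15+9+5+4 = 44
D-L-V-J-U-F-D: 9+2+15+6+5+6 = 43
D-L-V-U-F-J-D: 9+2+10+5+9+10 = 45
D-L-V-U-J-F-D: 9+2+10+6+9+6 = 42
D-L-F-V-J-U-D: 9+15+13+15+6+4 = 62
D-L-F-V-U-J-D: 9+15+13+10+6+10 = 63
D-L-F-J-V-U-D: 9+15+9+15+10+4 = 62
D-L-F-J-U-V-D: 9+15+9+6+10+7 = 56
D-L-F-U-V-J-D: 9+15+5+10+15+10 = 64
D-L-F-U-J-V-D: 9+15+5+6+15+7 = 57
D-L-J-V-F-U-D: 9+16+15+13+5+4 = 62
D-L-J-V-U-F-D: 9+16+15+10+5+6 = 61
… (46 more)
D-V-L-U-J-F-D: 7+2+11+6+9+6 = 41  ← best
The minimum is 41.
One optimal route: D → V → L → U → J → F → D (or its reverse).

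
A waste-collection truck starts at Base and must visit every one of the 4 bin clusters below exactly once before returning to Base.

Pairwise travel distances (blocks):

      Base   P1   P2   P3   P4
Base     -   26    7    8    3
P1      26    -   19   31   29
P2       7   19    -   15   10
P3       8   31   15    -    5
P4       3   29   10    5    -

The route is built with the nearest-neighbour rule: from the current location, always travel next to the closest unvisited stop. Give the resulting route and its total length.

68 blocks along Base → P4 → P3 → P2 → P1 → Base.

At Base the remaining stops are P4 3, P2 7, P3 8, P1 26; go to P4.
At P4 the remaining stops are P3 5, P2 10, P1 29; go to P3.
At P3 the remaining stops are P2 15, P1 31; go to P2.
At P2 the remaining stops are P1 19; go to P1.
Return P1→Base: 26.
Total = 3 + 5 + 15 + 19 + 26 = 68.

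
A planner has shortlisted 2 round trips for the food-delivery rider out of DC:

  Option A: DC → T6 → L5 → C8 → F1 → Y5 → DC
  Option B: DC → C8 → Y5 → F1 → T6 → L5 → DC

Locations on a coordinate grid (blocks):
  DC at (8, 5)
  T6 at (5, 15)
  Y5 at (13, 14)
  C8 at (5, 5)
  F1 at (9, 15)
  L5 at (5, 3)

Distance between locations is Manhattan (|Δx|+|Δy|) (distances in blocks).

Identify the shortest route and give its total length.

Option A: 13 + 12 + 2 + 14 + 5 + 14 = 60
Option B: 3 + 17 + 5 + 4 + 12 + 5 = 46

Shortest is Option B, total 46 blocks.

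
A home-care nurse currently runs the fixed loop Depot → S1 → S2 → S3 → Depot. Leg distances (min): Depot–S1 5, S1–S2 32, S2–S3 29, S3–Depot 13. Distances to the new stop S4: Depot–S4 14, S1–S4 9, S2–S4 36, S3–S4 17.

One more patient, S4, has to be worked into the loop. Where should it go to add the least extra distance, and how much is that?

Adding 13 min by placing S4 on the S1–S2 leg.

Insertion cost between consecutive stops i–j is d(i,S4) + d(S4,j) − d(i,j):
  between Depot and S1: 14 + 9 − 5 = 18
  between S1 and S2: 9 + 36 − 32 = 13
  between S2 and S3: 36 + 17 − 29 = 24
  between S3 and Depot: 17 + 14 − 13 = 18
Cheapest insertion is between S1 and S2, adding 13.
New total = 79 + 13 = 92.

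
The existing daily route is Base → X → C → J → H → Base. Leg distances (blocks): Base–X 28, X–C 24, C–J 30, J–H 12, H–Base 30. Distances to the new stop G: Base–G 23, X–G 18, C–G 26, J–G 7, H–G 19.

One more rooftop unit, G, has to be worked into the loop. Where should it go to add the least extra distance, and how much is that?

Insertion cost between consecutive stops i–j is d(i,G) + d(G,j) − d(i,j):
  between Base and X: 23 + 18 − 28 = 13
  between X and C: 18 + 26 − 24 = 20
  between C and J: 26 + 7 − 30 = 3
  between J and H: 7 + 19 − 12 = 14
  between H and Base: 19 + 23 − 30 = 12
Cheapest insertion is between C and J, adding 3.
New total = 124 + 3 = 127.

Minimum extra distance: 3 blocks, inserting G between C and J.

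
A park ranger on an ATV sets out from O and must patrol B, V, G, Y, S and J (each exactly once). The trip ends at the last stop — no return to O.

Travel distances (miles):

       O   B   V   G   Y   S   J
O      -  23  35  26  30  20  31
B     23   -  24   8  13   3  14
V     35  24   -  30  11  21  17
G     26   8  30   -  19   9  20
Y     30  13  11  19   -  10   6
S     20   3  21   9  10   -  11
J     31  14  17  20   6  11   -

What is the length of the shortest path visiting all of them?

There are 6! = 720 possible orderings.
O → B → V → G → Y → S → J: 23+24+30+19+10+11 = 117
O → B → V → G → Y → J → S: 23+24+30+19+6+11 = 113
O → B → V → G → S → Y → J: 23+24+30+9+10+6 = 102
O → B → V → G → S → J → Y: 23+24+30+9+11+6 = 103
O → B → V → G → J → Y → S: 23+24+30+20+6+10 = 113
O → B → V → G → J → S → Y: 23+24+30+20+11+10 = 118
O → B → V → Y → G → S → J: 23+24+11+19+9+11 = 97
O → B → V → Y → G → J → S: 23+24+11+19+20+11 = 108
… (712 more)
O → G → B → S → J → Y → V: 26+8+3+11+6+11 = 65  ← best
The minimum is 65.
One shortest path: O → G → B → S → J → Y → V.

Shortest open route: 65 miles.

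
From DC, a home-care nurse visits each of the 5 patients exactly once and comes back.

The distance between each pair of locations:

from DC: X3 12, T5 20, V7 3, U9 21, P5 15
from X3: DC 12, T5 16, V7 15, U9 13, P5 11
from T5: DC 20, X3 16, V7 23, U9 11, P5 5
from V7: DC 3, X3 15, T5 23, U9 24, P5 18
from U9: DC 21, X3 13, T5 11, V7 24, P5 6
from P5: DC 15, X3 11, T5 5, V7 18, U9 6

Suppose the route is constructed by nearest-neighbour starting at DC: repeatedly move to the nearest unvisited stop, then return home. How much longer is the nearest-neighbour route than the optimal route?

From DC: V7=3, X3=12, P5=15, T5=20, U9=21 → choose V7 (3).
From V7: X3=15, P5=18, T5=23, U9=24 → choose X3 (15).
From X3: P5=11, U9=13, T5=16 → choose P5 (11).
From P5: T5=5, U9=6 → choose T5 (5).
From T5: U9=11 → choose U9 (11).
NN route DC → V7 → X3 → P5 → T5 → U9 → DC costs 66.
Optimal: DC → X3 → U9 → T5 → P5 → V7 → DC costs 62 (by enumerating all 60 distinct tours).
Excess = 66 − 62 = 4.

4 longer than the optimal tour.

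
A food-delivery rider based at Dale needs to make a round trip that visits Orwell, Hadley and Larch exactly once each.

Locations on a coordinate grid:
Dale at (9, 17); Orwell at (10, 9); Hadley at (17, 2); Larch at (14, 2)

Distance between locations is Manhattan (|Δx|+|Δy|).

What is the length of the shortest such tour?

Dale - Orwell - Hadley - Larch - Dale: 9+14+3+20 = 46
Dale - Orwell - Larch - Hadley - Dale: 9+11+3+23 = 46
Dale - Hadley - Orwell - Larch - Dale: 23+14+11+20 = 68
The minimum is 46.
One optimal route: Dale → Orwell → Hadley → Larch → Dale (or its reverse).

46 — the shortest possible round trip.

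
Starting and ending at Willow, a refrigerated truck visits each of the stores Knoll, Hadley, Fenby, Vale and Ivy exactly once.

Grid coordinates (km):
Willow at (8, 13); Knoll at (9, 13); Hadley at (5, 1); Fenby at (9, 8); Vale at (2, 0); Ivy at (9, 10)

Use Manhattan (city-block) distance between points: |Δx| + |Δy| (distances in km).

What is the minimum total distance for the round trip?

40 km — the shortest possible round trip.

With 5 stops there are 5!/2 = 60 distinct round trips (a route and its reverse cost the same).
Willow→Knoll→Hadley→Fenby→Vale→Ivy→Willow: 1+16+11+15+17+4 = 64
Willow→Knoll→Hadley→Fenby→Ivy→Vale→Willow: 1+16+11+2+17+19 = 66
Willow→Knoll→Hadley→Vale→Fenby→Ivy→Willow: 1+16+4+15+2+4 = 42
Willow→Knoll→Hadley→Vale→Ivy→Fenby→Willow: 1+16+4+17+2+6 = 46
Willow→Knoll→Hadley→Ivy→Fenby→Vale→Willow: 1+16+13+2+15+19 = 66
Willow→Knoll→Hadley→Ivy→Vale→Fenby→Willow: 1+16+13+17+15+6 = 68
Willow→Knoll→Fenby→Hadley→Vale→Ivy→Willow: 1+5+11+4+17+4 = 42
Willow→Knoll→Fenby→Hadley→Ivy→Vale→Willow: 1+5+11+13+17+19 = 66
Willow→Knoll→Fenby→Vale→Hadley→Ivy→Willow: 1+5+15+4+13+4 = 42
Willow→Knoll→Fenby→Vale→Ivy→Hadley→Willow: 1+5+15+17+13+15 = 66
Willow→Knoll→Fenby→Ivy→Hadley→Vale→Willow: 1+5+2+13+4+19 = 44
Willow→Knoll→Fenby→Ivy→Vale→Hadley→Willow: 1+5+2+17+4+15 = 44
Willow→Knoll→Vale→Hadley→Fenby→Ivy→Willow: 1+20+4+11+2+4 = 42
Willow→Knoll→Vale→Hadley→Ivy→Fenby→Willow: 1+20+4+13+2+6 = 46
… (46 more)
Willow→Knoll→Ivy→Fenby→Hadley→Vale→Willow: 1+3+2+11+4+19 = 40  ← best
The minimum is 40.
One optimal route: Willow → Knoll → Ivy → Fenby → Hadley → Vale → Willow (or its reverse).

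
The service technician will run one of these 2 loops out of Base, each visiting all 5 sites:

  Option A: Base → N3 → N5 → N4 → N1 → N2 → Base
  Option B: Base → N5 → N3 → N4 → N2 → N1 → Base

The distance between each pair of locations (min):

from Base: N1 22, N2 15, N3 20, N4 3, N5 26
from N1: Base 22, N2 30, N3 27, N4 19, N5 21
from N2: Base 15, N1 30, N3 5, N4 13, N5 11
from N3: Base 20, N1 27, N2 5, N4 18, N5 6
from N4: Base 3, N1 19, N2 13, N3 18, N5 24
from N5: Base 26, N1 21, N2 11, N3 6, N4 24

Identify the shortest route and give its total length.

Option A: 20 + 6 + 24 + 19 + 30 + 15 = 114
Option B: 26 + 6 + 18 + 13 + 30 + 22 = 115

Shortest is Option A, total 114 min.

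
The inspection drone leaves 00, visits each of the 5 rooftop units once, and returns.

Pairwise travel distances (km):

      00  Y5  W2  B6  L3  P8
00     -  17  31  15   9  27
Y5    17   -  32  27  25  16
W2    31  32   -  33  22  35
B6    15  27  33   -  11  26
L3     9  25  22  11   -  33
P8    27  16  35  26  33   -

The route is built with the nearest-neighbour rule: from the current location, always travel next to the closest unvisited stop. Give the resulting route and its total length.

At 00 the remaining stops are L3 9, B6 15, Y5 17, P8 27, W2 31; go to L3.
At L3 the remaining stops are B6 11, W2 22, Y5 25, P8 33; go to B6.
At B6 the remaining stops are P8 26, Y5 27, W2 33; go to P8.
At P8 the remaining stops are Y5 16, W2 35; go to Y5.
At Y5 the remaining stops are W2 32; go to W2.
Return W2→00: 31.
Total = 9 + 11 + 26 + 16 + 32 + 31 = 125.

Total distance 125 km via the nearest-neighbour route 00 → L3 → B6 → P8 → Y5 → W2 → 00.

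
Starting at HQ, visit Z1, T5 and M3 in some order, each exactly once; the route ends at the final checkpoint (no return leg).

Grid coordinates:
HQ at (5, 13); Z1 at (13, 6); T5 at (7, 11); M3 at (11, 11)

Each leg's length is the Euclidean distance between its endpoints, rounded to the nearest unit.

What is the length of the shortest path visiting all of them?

There are 3! = 6 possible orderings.
HQ - Z1 - T5 - M3: 11+8+4 = 23
HQ - Z1 - M3 - T5: 11+5+4 = 20
HQ - T5 - Z1 - M3: 3+8+5 = 16
HQ - T5 - M3 - Z1: 3+4+5 = 12
HQ - M3 - Z1 - T5: 6+5+8 = 19
HQ - M3 - T5 - Z1: 6+4+8 = 18
The minimum is 12.
One shortest path: HQ → T5 → M3 → Z1.

12 — the minimum one-way total.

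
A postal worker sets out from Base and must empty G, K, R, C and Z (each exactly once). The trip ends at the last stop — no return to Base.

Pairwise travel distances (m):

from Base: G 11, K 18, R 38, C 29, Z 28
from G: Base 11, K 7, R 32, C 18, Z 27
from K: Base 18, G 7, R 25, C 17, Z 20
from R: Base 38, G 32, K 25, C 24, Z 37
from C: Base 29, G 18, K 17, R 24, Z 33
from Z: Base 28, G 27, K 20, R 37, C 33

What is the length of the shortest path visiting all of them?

Shortest open route: 95 m.

There are 5! = 120 possible orderings.
Base→G→K→R→C→Z: 11+7+25+24+33 = 100
Base→G→K→R→Z→C: 11+7+25+37+33 = 113
Base→G→K→C→R→Z: 11+7+17+24+37 = 96
Base→G→K→C→Z→R: 11+7+17+33+37 = 105
Base→G→K→Z→R→C: 11+7+20+37+24 = 99
Base→G→K→Z→C→R: 11+7+20+33+24 = 95
Base→G→R→K→C→Z: 11+32+25+17+33 = 118
Base→G→R→K→Z→C: 11+32+25+20+33 = 121
Base→G→R→C→K→Z: 11+32+24+17+20 = 104
Base→G→R→C→Z→K: 11+32+24+33+20 = 120
Base→G→R→Z→K→C: 11+32+37+20+17 = 117
Base→G→R→Z→C→K: 11+32+37+33+17 = 130
Base→G→C→K→R→Z: 11+18+17+25+37 = 108
Base→G→C→K→Z→R: 11+18+17+20+37 = 103
… (106 more)
The minimum is 95.
One shortest path: Base → G → K → Z → C → R.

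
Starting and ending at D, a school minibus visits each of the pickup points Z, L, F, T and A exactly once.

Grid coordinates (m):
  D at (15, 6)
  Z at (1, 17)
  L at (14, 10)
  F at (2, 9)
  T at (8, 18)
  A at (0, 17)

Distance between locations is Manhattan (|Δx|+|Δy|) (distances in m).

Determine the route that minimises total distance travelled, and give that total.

Minimum total distance: 54 m.

There are 60 distinct closed tours to check (reversals are equivalent).
D→Z→L→F→T→A→D: 25+20+13+15+9+26 = 108
D→Z→L→F→A→T→D: 25+20+13+10+9+19 = 96
D→Z→L→T→F→A→D: 25+20+14+15+10+26 = 110
D→Z→L→T→A→F→D: 25+20+14+9+10+16 = 94
D→Z→L→A→F→T→D: 25+20+21+10+15+19 = 110
D→Z→L→A→T→F→D: 25+20+21+9+15+16 = 106
D→Z→F→L→T→A→D: 25+9+13+14+9+26 = 96
D→Z→F→L→A→T→D: 25+9+13+21+9+19 = 96
D→Z→F→T→L→A→D: 25+9+15+14+21+26 = 110
D→Z→F→T→A→L→D: 25+9+15+9+21+5 = 84
D→Z→F→A→L→T→D: 25+9+10+21+14+19 = 98
D→Z→F→A→T→L→D: 25+9+10+9+14+5 = 72
D→Z→T→L→F→A→D: 25+8+14+13+10+26 = 96
D→Z→T→L→A→F→D: 25+8+14+21+10+16 = 94
… (46 more)
D→L→T→Z→A→F→D: 5+14+8+1+10+16 = 54  ← best
The minimum is 54.
One optimal route: D → L → T → Z → A → F → D (or its reverse).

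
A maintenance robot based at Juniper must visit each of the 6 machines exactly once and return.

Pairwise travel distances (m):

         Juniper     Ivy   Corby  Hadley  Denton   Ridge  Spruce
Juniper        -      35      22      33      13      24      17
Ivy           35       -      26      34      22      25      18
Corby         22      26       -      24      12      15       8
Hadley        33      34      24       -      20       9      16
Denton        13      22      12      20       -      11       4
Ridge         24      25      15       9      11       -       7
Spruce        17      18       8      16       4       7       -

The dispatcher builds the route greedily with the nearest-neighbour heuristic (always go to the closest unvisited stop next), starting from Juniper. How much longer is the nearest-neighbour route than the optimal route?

From Juniper: Denton=13, Spruce=17, Corby=22, Ridge=24, Hadley=33, Ivy=35 → choose Denton (13).
From Denton: Spruce=4, Ridge=11, Corby=12, Hadley=20, Ivy=22 → choose Spruce (4).
From Spruce: Ridge=7, Corby=8, Hadley=16, Ivy=18 → choose Ridge (7).
From Ridge: Hadley=9, Corby=15, Ivy=25 → choose Hadley (9).
From Hadley: Corby=24, Ivy=34 → choose Corby (24).
From Corby: Ivy=26 → choose Ivy (26).
NN route Juniper → Denton → Spruce → Ridge → Hadley → Corby → Ivy → Juniper costs 118.
Optimal: Juniper → Corby → Ivy → Hadley → Ridge → Spruce → Denton → Juniper costs 115 (by enumerating all 360 distinct tours).
Excess = 118 − 115 = 3.

Excess over optimum: 3 m.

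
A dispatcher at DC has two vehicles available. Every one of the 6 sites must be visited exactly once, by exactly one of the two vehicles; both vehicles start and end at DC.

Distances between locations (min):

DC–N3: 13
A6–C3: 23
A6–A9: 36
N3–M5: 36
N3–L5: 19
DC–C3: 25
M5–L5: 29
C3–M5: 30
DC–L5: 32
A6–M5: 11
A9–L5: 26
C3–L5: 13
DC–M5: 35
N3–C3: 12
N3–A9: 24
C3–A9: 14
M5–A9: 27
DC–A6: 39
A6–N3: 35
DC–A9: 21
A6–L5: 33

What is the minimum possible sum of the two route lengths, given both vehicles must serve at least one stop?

Minimum combined distance: 153 min.

There are 2^5 − 1 = 31 ways to divide the 6 stops into two non-empty groups. For each, the best each vehicle can do is its own shortest tour through its group:
  {A6} + {N3, C3, M5, A9, L5}: 78 + 115 = 193
  {N3} + {A6, C3, M5, A9, L5}: 26 + 127 = 153
  {A6, N3} + {C3, M5, A9, L5}: 87 + 112 = 199
  {C3} + {A6, N3, M5, A9, L5}: 50 + 124 = 174
  {A6, C3} + {N3, M5, A9, L5}: 87 + 109 = 196
  {N3, C3} + {A6, M5, A9, L5}: 50 + 124 = 174
  … (31 splits in total)
Best: vehicle 1 DC → N3 → DC = 26; vehicle 2 DC → A6 → M5 → L5 → C3 → A9 → DC = 127; combined 153.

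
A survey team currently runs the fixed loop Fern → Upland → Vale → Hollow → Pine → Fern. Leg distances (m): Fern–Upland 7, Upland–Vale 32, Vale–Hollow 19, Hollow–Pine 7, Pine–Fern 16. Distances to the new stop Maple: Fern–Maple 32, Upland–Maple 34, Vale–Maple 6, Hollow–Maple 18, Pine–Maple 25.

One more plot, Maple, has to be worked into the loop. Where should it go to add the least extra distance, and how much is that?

+5 m — insert Maple between Vale and Hollow.

Insertion cost between consecutive stops i–j is d(i,Maple) + d(Maple,j) − d(i,j):
  between Fern and Upland: 32 + 34 − 7 = 59
  between Upland and Vale: 34 + 6 − 32 = 8
  between Vale and Hollow: 6 + 18 − 19 = 5
  between Hollow and Pine: 18 + 25 − 7 = 36
  between Pine and Fern: 25 + 32 − 16 = 41
Cheapest insertion is between Vale and Hollow, adding 5.
New total = 81 + 5 = 86.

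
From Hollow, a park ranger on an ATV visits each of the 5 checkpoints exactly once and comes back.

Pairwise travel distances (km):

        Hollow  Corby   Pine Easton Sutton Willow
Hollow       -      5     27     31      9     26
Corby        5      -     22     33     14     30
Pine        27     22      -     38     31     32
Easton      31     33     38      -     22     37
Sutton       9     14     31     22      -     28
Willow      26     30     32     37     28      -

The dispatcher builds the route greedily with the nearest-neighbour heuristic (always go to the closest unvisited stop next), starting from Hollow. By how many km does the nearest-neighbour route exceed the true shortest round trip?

Hollow: Corby=5, Sutton=9, Willow=26, Pine=27, Easton=31 ⇒ Corby
Corby: Sutton=14, Pine=22, Willow=30, Easton=33 ⇒ Sutton
Sutton: Easton=22, Willow=28, Pine=31 ⇒ Easton
Easton: Willow=37, Pine=38 ⇒ Willow
Willow: Pine=32 ⇒ Pine
NN route Hollow → Corby → Sutton → Easton → Willow → Pine → Hollow costs 137.
Optimal: Hollow → Corby → Pine → Willow → Easton → Sutton → Hollow costs 127 (by enumerating all 60 distinct tours).
Excess = 137 − 127 = 10.

Excess over optimum: 10 km.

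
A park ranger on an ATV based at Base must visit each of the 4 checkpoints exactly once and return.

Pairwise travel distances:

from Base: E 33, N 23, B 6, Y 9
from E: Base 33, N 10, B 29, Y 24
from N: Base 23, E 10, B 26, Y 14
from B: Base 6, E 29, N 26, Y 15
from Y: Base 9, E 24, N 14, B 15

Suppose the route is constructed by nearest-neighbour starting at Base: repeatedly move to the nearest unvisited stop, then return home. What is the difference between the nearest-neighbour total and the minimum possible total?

From Base: B=6, Y=9, N=23, E=33 → choose B (6).
From B: Y=15, N=26, E=29 → choose Y (15).
From Y: N=14, E=24 → choose N (14).
From N: E=10 → choose E (10).
NN route Base → B → Y → N → E → Base costs 78.
Optimal: Base → B → E → N → Y → Base costs 68 (by enumerating all 12 distinct tours).
Excess = 78 − 68 = 10.

Excess over optimum: 10.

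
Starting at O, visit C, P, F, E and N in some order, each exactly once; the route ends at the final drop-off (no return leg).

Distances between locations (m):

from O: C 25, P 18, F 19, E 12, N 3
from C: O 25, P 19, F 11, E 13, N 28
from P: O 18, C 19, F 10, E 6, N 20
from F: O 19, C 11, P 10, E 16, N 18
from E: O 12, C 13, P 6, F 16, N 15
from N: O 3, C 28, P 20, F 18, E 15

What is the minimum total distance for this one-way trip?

There are 5! = 120 possible orderings.
O → C → P → F → E → N: 25+19+10+16+15 = 85
O → C → P → F → N → E: 25+19+10+18+15 = 87
O → C → P → E → F → N: 25+19+6+16+18 = 84
O → C → P → E → N → F: 25+19+6+15+18 = 83
O → C → P → N → F → E: 25+19+20+18+16 = 98
O → C → P → N → E → F: 25+19+20+15+16 = 95
O → C → F → P → E → N: 25+11+10+6+15 = 67
O → C → F → P → N → E: 25+11+10+20+15 = 81
O → C → F → E → P → N: 25+11+16+6+20 = 78
O → C → F → E → N → P: 25+11+16+15+20 = 87
O → C → F → N → P → E: 25+11+18+20+6 = 80
O → C → F → N → E → P: 25+11+18+15+6 = 75
O → C → E → P → F → N: 25+13+6+10+18 = 72
O → C → E → P → N → F: 25+13+6+20+18 = 82
… (106 more)
O → N → E → P → F → C: 3+15+6+10+11 = 45  ← best
The minimum is 45.
One shortest path: O → N → E → P → F → C.

Minimum one-way distance = 45 m.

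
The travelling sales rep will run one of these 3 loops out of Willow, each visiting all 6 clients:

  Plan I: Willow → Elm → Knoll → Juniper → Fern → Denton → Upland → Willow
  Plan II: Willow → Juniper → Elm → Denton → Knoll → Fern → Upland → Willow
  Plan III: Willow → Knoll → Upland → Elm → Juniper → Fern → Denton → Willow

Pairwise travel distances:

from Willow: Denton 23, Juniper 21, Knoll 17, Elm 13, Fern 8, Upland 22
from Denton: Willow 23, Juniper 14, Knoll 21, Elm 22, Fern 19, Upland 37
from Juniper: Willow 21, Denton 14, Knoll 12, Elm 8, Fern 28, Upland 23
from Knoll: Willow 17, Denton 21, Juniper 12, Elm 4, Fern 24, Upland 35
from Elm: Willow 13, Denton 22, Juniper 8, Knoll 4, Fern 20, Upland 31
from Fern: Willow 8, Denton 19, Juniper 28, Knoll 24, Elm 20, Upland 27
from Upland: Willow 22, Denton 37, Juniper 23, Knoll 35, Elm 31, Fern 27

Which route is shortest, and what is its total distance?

135 — Plan I is the shortest.

Plan I: 13 + 4 + 12 + 28 + 19 + 37 + 22 = 135
Plan II: 21 + 8 + 22 + 21 + 24 + 27 + 22 = 145
Plan III: 17 + 35 + 31 + 8 + 28 + 19 + 23 = 161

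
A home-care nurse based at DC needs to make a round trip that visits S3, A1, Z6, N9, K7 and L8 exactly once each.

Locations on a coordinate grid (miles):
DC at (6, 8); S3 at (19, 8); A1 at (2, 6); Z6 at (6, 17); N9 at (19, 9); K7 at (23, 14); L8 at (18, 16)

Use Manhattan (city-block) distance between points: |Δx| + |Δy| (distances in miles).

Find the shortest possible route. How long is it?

Minimum total distance: 64 miles.

DC - S3 - A1 - Z6 - N9 - K7 - L8 - DC: 13+19+15+21+9+7+20 = 104
DC - S3 - A1 - Z6 - N9 - L8 - K7 - DC: 13+19+15+21+8+7+23 = 106
DC - S3 - A1 - Z6 - K7 - N9 - L8 - DC: 13+19+15+20+9+8+20 = 104
DC - S3 - A1 - Z6 - K7 - L8 - N9 - DC: 13+19+15+20+7+8+14 = 96
DC - S3 - A1 - Z6 - L8 - N9 - K7 - DC: 13+19+15+13+8+9+23 = 100
DC - S3 - A1 - Z6 - L8 - K7 - N9 - DC: 13+19+15+13+7+9+14 = 90
DC - S3 - A1 - N9 - Z6 - K7 - L8 - DC: 13+19+20+21+20+7+20 = 120
DC - S3 - A1 - N9 - Z6 - L8 - K7 - DC: 13+19+20+21+13+7+23 = 116
… (352 more)
DC - S3 - N9 - K7 - L8 - Z6 - A1 - DC: 13+1+9+7+13+15+6 = 64  ← best
The minimum is 64.
One optimal route: DC → S3 → N9 → K7 → L8 → Z6 → A1 → DC (or its reverse).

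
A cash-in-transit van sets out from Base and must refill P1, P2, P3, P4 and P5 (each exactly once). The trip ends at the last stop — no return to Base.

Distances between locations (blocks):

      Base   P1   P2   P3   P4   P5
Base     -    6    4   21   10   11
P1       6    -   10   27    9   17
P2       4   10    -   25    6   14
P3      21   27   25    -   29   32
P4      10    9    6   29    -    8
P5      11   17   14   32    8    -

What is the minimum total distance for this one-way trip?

There are 5! = 120 possible orderings.
Base - P1 - P2 - P3 - P4 - P5: 6+10+25+29+8 = 78
Base - P1 - P2 - P3 - P5 - P4: 6+10+25+32+8 = 81
Base - P1 - P2 - P4 - P3 - P5: 6+10+6+29+32 = 83
Base - P1 - P2 - P4 - P5 - P3: 6+10+6+8+32 = 62
Base - P1 - P2 - P5 - P3 - P4: 6+10+14+32+29 = 91
Base - P1 - P2 - P5 - P4 - P3: 6+10+14+8+29 = 67
Base - P1 - P3 - P2 - P4 - P5: 6+27+25+6+8 = 72
Base - P1 - P3 - P2 - P5 - P4: 6+27+25+14+8 = 80
Base - P1 - P3 - P4 - P2 - P5: 6+27+29+6+14 = 82
Base - P1 - P3 - P4 - P5 - P2: 6+27+29+8+14 = 84
Base - P1 - P3 - P5 - P2 - P4: 6+27+32+14+6 = 85
Base - P1 - P3 - P5 - P4 - P2: 6+27+32+8+6 = 79
Base - P1 - P4 - P2 - P3 - P5: 6+9+6+25+32 = 78
Base - P1 - P4 - P2 - P5 - P3: 6+9+6+14+32 = 67
… (106 more)
The minimum is 62.
One shortest path: Base → P1 → P2 → P4 → P5 → P3.

Minimum one-way distance = 62 blocks.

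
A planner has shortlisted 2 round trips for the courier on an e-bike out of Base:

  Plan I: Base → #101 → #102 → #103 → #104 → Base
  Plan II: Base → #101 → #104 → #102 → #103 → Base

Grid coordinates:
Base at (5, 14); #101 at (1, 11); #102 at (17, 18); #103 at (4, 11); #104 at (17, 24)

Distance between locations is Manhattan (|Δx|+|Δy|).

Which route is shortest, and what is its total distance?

66 — Plan II is the shortest.

Plan I: 7 + 23 + 20 + 26 + 22 = 98
Plan II: 7 + 29 + 6 + 20 + 4 = 66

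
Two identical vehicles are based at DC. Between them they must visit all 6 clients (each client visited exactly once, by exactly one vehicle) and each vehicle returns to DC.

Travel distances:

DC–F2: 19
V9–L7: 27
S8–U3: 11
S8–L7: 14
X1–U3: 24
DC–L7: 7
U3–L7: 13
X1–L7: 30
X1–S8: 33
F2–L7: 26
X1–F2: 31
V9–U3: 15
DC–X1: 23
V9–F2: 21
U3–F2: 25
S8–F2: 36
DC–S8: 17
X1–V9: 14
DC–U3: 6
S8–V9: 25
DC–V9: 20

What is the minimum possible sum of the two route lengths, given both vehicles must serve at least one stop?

There are 2^5 − 1 = 31 ways to divide the 6 stops into two non-empty groups. For each, the best each vehicle can do is its own shortest tour through its group:
  {X1} + {S8, V9, U3, F2, L7}: 46 + 87 = 133
  {S8} + {X1, V9, U3, F2, L7}: 34 + 98 = 132
  {X1, S8} + {V9, U3, F2, L7}: 73 + 75 = 148
  {V9} + {X1, S8, U3, F2, L7}: 40 + 106 = 146
  {X1, V9} + {S8, U3, F2, L7}: 57 + 76 = 133
  {S8, V9} + {X1, U3, F2, L7}: 62 + 94 = 156
  … (31 splits in total)
  {X1, V9, F2} + {S8, U3, L7}: 77 + 38 = 115  ← best
Best: vehicle 1 DC → X1 → V9 → F2 → DC = 77; vehicle 2 DC → U3 → S8 → L7 → DC = 38; combined 115.

115 — the smallest possible combined total.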